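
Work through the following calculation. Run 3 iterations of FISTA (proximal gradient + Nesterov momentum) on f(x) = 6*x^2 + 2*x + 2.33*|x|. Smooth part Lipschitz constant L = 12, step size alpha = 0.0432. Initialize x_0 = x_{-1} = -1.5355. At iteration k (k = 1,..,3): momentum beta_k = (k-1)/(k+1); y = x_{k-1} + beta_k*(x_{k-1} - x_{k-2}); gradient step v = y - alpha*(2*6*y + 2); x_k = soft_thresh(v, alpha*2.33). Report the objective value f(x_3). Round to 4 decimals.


FISTA on f(x) = 6*x^2 + 2*x + 2.33*|x|
L = 12, alpha = 0.0432
Iteration 1: beta = 0.0, y = -1.5355 + 0.0*(-1.5355 + 1.5355) = -1.5355
  grad(y) = -16.426, v = y - alpha*grad = -0.8259
  prox(v) = soft_thresh(-0.8259, 0.1007) = -0.7252
Iteration 2: beta = 0.3333, y = -0.7252 + 0.3333*(-0.7252 + 1.5355) = -0.4552
  grad(y) = -3.4619, v = y - alpha*grad = -0.3056
  prox(v) = soft_thresh(-0.3056, 0.1007) = -0.2049
Iteration 3: beta = 0.5, y = -0.2049 + 0.5*(-0.2049 + 0.7252) = 0.0552
  grad(y) = 2.6624, v = y - alpha*grad = -0.0598
  prox(v) = soft_thresh(-0.0598, 0.1007) = 0.0
f(x_3) = 6*0.0^2 + 2*0.0 + 2.33*|0.0| = 0.0


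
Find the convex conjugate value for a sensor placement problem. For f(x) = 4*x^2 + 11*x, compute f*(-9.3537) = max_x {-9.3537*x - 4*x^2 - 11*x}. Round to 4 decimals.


f*(y) = sup_x {y*x - a*x^2 - b*x} = sup_x {(y-b)*x - a*x^2}
FOC: (y - b) - 2a*x = 0 => x* = (y - b)/(2a)
x* = (-9.3537 - 11)/(2*4) = -2.5442
f*(-9.3537) = (y-b)^2/(4a) = (-9.3537 - 11)^2/(4*4)
= 414.2731/16 = 25.8921


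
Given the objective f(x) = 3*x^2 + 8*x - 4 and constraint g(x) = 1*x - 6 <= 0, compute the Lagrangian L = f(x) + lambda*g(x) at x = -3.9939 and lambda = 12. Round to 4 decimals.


Step 1: Evaluate f(x).
f(-3.9939) = 3*(-3.9939)^2 + 8*(-3.9939) - 4 = 11.9025
Step 2: Evaluate g(x).
g(-3.9939) = 1*-3.9939 - 6 = -9.9939
Step 3: Compute Lagrangian.
L = 11.9025 + 12*-9.9939 = -108.0243


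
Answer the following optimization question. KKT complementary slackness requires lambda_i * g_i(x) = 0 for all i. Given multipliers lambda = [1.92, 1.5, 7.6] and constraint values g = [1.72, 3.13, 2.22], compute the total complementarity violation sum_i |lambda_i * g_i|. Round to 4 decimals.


KKT complementary slackness check:
lambda_1 * g_1 = 1.92 * 1.72 = 3.3024
lambda_2 * g_2 = 1.5 * 3.13 = 4.695
lambda_3 * g_3 = 7.6 * 2.22 = 16.872
Total violation = 3.3024 + 4.695 + 16.872 = 24.8694


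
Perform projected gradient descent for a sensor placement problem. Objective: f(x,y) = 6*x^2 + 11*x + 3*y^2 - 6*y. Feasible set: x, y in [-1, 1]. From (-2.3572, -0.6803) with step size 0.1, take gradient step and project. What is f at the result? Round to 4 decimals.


Step 1: Compute gradient at (-2.3572, -0.6803).
grad_x = 2*6*-2.3572 + 11 = -17.2864
grad_y = 2*3*-0.6803 - 6 = -10.0818
Step 2: Gradient step.
x_raw = -2.3572 - 0.1*-17.2864 = -0.6286
y_raw = -0.6803 - 0.1*-10.0818 = 0.3279
Step 3: Project onto [-1, 1].
x_proj = clip(-0.6286) = -0.6286
y_proj = clip(0.3279) = 0.3279
Step 4: Evaluate f.
f(-0.6286, 0.3279) = -6.1884


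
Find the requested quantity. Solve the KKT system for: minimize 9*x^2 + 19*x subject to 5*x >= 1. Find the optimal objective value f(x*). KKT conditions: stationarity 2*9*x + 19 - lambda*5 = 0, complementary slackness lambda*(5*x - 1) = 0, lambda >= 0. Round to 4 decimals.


Step 1: Try lambda = 0 (constraint inactive).
x_unc = -19/(2*9) = -1.0556
Check: 5*-1.0556 = -5.278 < 1 -- violated!
Step 2: Constraint must be active: 5*x = 1
x* = 1/5 = 0.2
lambda = (2*9*0.2 + 19)/5 = 4.52
Step 3: Compute optimal value.
f(x*) = 9*0.2^2 + 19*0.2 = 4.16


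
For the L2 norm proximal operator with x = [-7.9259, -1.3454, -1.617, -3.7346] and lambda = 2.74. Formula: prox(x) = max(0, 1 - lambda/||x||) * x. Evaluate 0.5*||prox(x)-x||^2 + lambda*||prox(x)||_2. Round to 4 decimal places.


Step 1: Compute ||x||.
||x|| = 9.0107
Step 2: Compute scaling factor.
scale = max(0, 1 - 2.74/9.0107) = 0.6959
Step 3: prox(x) = [-5.5158, -0.9363, -1.1253, -2.599]
||prox(x)|| = 6.2707
Step 4: Proximal objective.
0.5*||prox-x||^2 = 3.7538
lambda*||prox|| = 17.1817
Total = 20.9354


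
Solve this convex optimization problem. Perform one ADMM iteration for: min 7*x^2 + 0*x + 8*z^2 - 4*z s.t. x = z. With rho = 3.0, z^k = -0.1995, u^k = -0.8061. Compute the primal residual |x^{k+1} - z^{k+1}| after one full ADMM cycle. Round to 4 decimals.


ADMM iteration with rho = 3.0, z^k = -0.1995, u^k = -0.8061
Step 1: x-update.
Minimize 7*x^2 + 0*x + (3.0/2)*(x + 0.1995 - 0.8061)^2
FOC: (2*7 + 3.0)*x = 0 + 3.0*(-0.1995 + 0.8061)
x^{k+1} = 0.107
Step 2: z-update.
Minimize 8*z^2 - 4*z + (3.0/2)*(0.107 - z - 0.8061)^2
FOC: (2*8 + 3.0)*z = 4 + 3.0*(0.107 - 0.8061)
z^{k+1} = 0.1001
Step 3: u-update.
u^{k+1} = -0.8061 + 0.107 - 0.1001 = -0.7992
Step 4: Primal residual = |0.107 - 0.1001| = 0.0069


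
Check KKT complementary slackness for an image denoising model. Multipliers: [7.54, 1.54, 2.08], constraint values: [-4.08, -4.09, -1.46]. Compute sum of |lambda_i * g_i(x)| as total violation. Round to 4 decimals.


KKT complementary slackness check:
lambda_1 * g_1 = 7.54 * -4.08 = -30.7632
lambda_2 * g_2 = 1.54 * -4.09 = -6.2986
lambda_3 * g_3 = 2.08 * -1.46 = -3.0368
Total violation = 30.7632 + 6.2986 + 3.0368 = 40.0986


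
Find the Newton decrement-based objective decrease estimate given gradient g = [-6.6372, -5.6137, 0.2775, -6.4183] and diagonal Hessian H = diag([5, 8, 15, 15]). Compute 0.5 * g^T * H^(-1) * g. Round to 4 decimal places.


Step 1: H is diagonal, so H^(-1) * g = [-1.3274, -0.7017, 0.0185, -0.4279].
Step 2: g^T H^(-1) g = sum_i g_i^2 / H_ii
  = (-6.6372)^2/5 + (-5.6137)^2/8 + (0.2775)^2/15 + (-6.4183)^2/15
  = 8.8105 + 3.9392 + 0.0051 + 2.7463 = 15.5011
Step 3: Objective decrease = 0.5 * g^T H^(-1) g = 7.7506


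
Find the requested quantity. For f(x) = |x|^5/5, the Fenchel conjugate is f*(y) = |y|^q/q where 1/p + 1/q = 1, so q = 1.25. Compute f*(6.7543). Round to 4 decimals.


The conjugate exponent q satisfies 1/p + 1/q = 1.
p = 5, so q = 5/(5 - 1) = 1.25
|y|^q = 6.7543^1.25 = 10.8887
f*(6.7543) = 10.8887 / 1.25 = 8.7109


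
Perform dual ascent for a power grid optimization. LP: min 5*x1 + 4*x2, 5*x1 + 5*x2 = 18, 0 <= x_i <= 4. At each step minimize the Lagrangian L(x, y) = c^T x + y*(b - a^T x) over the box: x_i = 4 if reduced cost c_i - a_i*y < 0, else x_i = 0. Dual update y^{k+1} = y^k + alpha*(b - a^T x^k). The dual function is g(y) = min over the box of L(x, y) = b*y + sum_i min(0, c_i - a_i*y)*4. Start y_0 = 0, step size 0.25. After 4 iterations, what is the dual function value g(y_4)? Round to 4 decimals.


Dual ascent for LP: min 5*x1 + 4*x2, 5*x1 + 5*x2 = 18, 0 <= x_i <= 4
Step 1: y^k = 0.0, reduced costs: (5.0, 4.0)
  x^k = (0.0, 0.0), subgradient = b - a^T x = 18.0
  y^{k+1} = 0.0 + 0.25*18.0 = 4.5
Step 2: y^k = 4.5, reduced costs: (-17.5, -18.5)
  x^k = (4.0, 4.0), subgradient = b - a^T x = -22.0
  y^{k+1} = 4.5 + 0.25*-22.0 = -1.0
Step 3: y^k = -1.0, reduced costs: (10.0, 9.0)
  x^k = (0.0, 0.0), subgradient = b - a^T x = 18.0
  y^{k+1} = -1.0 + 0.25*18.0 = 3.5
Step 4: y^k = 3.5, reduced costs: (-12.5, -13.5)
  x^k = (4.0, 4.0), subgradient = b - a^T x = -22.0
  y^{k+1} = 3.5 + 0.25*-22.0 = -2.0
Dual objective at y_4 = -2.0: reduced costs (15.0, 14.0), box minimizer x = (0.0, 0.0)
g(y_4) = b*y + (c1 - a1*y)*x1 + (c2 - a2*y)*x2 = 18*(-2.0) + 15.0*0.0 + 14.0*0.0 = -36.0 + 0.0 + 0.0 = -36.0


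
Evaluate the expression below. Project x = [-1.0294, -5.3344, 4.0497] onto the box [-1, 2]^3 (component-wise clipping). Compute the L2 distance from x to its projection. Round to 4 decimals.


Project each component onto [-1, 2].
clip(-1.0294) = -1.0, clip(-5.3344) = -1.0, clip(4.0497) = 2.0
Projection = [-1.0, -1.0, 2.0]
Squared diffs: [0.0009, 18.787, 4.2013]
Distance = sqrt(22.9892) = 4.7947


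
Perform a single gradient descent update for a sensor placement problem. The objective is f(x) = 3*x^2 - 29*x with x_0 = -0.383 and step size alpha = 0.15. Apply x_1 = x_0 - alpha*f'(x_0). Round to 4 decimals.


We compute the gradient at x_0 and apply the update.
f'(x) = 6*x - 29
f'(-0.383) = 6*-0.383 - 29 = -31.298
x_1 = -0.383 - 0.15*-31.298 = 4.3117


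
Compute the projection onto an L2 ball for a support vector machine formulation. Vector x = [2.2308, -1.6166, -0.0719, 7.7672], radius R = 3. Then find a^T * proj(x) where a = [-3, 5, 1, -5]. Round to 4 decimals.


Step 1: Compute ||x|| (intermediates to 6 decimals).
||x|| = sqrt(2.2308^2 + (-1.6166)^2 + (-0.0719)^2 + 7.7672^2) = 8.241628
Step 2: Project.
Since ||x|| > R, scale = R/||x|| = 3/8.241628 = 0.364006, proj(x) = scale * x
proj(x) = [0.812025, -0.588452, -0.026172, 2.827307]
Step 3: Dot product.
a^T * proj(x) = -3*0.812025 + 5*(-0.588452) + 1*(-0.026172) - 5*2.827307 = -19.541


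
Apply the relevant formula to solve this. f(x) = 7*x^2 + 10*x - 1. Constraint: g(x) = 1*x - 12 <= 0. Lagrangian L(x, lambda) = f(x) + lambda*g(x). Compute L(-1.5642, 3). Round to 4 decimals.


Step 1: Evaluate f(x).
f(-1.5642) = 7*(-1.5642)^2 + 10*(-1.5642) - 1 = 0.4851
Step 2: Evaluate g(x).
g(-1.5642) = 1*-1.5642 - 12 = -13.5642
Step 3: Compute Lagrangian.
L = 0.4851 + 3*-13.5642 = -40.2075


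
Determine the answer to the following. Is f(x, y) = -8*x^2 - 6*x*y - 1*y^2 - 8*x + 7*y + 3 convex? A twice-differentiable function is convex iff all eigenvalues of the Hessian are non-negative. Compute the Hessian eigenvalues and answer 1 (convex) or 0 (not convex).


The Hessian of f(x,y) = -8*x^2 - 6*x*y - 1*y^2 - 8*x + 7*y + 3 is:
H = [[-16, -6], [-6, -2]]
Trace = -16 - 2 = -18
Determinant = -16*-2 - (-6)^2 = -4
Discriminant = (-18)^2 - 4*-4 = 340.0
Eigenvalues: lambda_1 = -18.2195, lambda_2 = 0.2195
The function is not convex.

0


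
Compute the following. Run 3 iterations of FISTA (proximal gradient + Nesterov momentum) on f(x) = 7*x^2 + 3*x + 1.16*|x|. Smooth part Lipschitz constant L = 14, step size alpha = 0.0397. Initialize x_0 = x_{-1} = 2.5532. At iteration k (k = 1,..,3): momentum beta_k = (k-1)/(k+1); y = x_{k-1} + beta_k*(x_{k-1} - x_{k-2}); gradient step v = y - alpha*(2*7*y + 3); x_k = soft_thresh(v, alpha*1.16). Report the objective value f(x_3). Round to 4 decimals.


FISTA on f(x) = 7*x^2 + 3*x + 1.16*|x|
L = 14, alpha = 0.0397
Iteration 1: beta = 0.0, y = 2.5532 + 0.0*(2.5532 - 2.5532) = 2.5532
  grad(y) = 38.7448, v = y - alpha*grad = 1.015
  prox(v) = soft_thresh(1.015, 0.0461) = 0.969
Iteration 2: beta = 0.3333, y = 0.969 + 0.3333*(0.969 - 2.5532) = 0.4409
  grad(y) = 9.1727, v = y - alpha*grad = 0.0768
  prox(v) = soft_thresh(0.0768, 0.0461) = 0.0307
Iteration 3: beta = 0.5, y = 0.0307 + 0.5*(0.0307 - 0.969) = -0.4384
  grad(y) = -3.1382, v = y - alpha*grad = -0.3139
  prox(v) = soft_thresh(-0.3139, 0.0461) = -0.2678
f(x_3) = 7*(-0.2678)^2 + 3*(-0.2678) + 1.16*|-0.2678| = 0.0093


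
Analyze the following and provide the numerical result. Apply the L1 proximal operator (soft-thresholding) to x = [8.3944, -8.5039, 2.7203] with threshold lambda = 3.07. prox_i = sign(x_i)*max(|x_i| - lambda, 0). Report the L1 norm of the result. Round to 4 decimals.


Soft-thresholding with lambda = 3.07:
prox(8.3944) = sign(8.3944)*max(|8.3944| - 3.07, 0) = 5.3244
prox(-8.5039) = sign(-8.5039)*max(|-8.5039| - 3.07, 0) = -5.4339
prox(2.7203) = sign(2.7203)*max(|2.7203| - 3.07, 0) = 0.0
prox(x) = [5.3244, -5.4339, 0.0]
||prox(x)||_1 = 5.3244 + 5.4339 + 0.0 = 10.7583


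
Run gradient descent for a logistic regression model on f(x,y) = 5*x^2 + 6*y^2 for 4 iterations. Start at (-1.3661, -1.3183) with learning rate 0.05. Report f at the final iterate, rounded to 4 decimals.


Gradient descent on f(x,y) = 5*x^2 + 6*y^2.
Starting point: (-1.3661, -1.3183), alpha = 0.05
Step 1: grad_x = 2*5*-1.3661 = -13.661, grad_y = 2*6*-1.3183 = -15.8196
  x_1 = -1.3661 - 0.05*-13.661 = -0.6831
  y_1 = -1.3183 - 0.05*-15.8196 = -0.5273
Step 2: grad_x = 2*5*-0.6831 = -6.8305, grad_y = 2*6*-0.5273 = -6.3278
  x_2 = -0.6831 - 0.05*-6.8305 = -0.3415
  y_2 = -0.5273 - 0.05*-6.3278 = -0.2109
Step 3: grad_x = 2*5*-0.3415 = -3.4153, grad_y = 2*6*-0.2109 = -2.5311
  x_3 = -0.3415 - 0.05*-3.4153 = -0.1708
  y_3 = -0.2109 - 0.05*-2.5311 = -0.0844
Step 4: grad_x = 2*5*-0.1708 = -1.7076, grad_y = 2*6*-0.0844 = -1.0125
  x_4 = -0.1708 - 0.05*-1.7076 = -0.0854
  y_4 = -0.0844 - 0.05*-1.0125 = -0.0337
f(-0.0854, -0.0337) = 5*(-0.0854)^2 + 6*(-0.0337)^2 = 0.0433


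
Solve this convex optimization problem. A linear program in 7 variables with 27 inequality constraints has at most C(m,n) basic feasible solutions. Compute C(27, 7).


Each vertex corresponds to some choice of n active constraints out of m, so the number of vertices is at most C(m, n) = m! / (n!(m-n)!).
m = 27, n = 7
Numerator: 27 * 26 * 25 * 24 * 23 * 22 * 21
Denominator: 7! = 5040
C(27, 7) = 888030


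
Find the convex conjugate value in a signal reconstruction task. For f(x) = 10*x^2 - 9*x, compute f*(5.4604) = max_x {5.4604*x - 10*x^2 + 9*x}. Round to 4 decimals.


f*(y) = sup_x {y*x - a*x^2 - b*x} = sup_x {(y-b)*x - a*x^2}
FOC: (y - b) - 2a*x = 0 => x* = (y - b)/(2a)
x* = (5.4604 + 9)/(2*10) = 0.723
f*(5.4604) = (y-b)^2/(4a) = (5.4604 + 9)^2/(4*10)
= 209.1032/40 = 5.2276


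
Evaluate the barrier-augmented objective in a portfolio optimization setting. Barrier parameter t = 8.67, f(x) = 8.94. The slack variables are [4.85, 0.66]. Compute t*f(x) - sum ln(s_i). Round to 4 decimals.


Step 1: Compute log-barrier.
ln values: [1.579, -0.4155]
phi = -(1.579 - 0.4155) = -1.1635
Step 2: Compute augmented objective.
t*f(x) = 8.67*8.94 = 77.5098
Total = 77.5098 - 1.1635 = 76.3463


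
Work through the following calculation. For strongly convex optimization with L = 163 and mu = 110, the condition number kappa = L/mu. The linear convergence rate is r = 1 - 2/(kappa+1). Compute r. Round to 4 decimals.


Step 1: Compute the condition number.
kappa = L/mu = 163/110 = 1.4818
Step 2: Compute the convergence rate.
r = 1 - 2/(kappa + 1) = 1 - 2*mu/(L + mu) = (L - mu)/(L + mu) = 53/273 = 0.1941


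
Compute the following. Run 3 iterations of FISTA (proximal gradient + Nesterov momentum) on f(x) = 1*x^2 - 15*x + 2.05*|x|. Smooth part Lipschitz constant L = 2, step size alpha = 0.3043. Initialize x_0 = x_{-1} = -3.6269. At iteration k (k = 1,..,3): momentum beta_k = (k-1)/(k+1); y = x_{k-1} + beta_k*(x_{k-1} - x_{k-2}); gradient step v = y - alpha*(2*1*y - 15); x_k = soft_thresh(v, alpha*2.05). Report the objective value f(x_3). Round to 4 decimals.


FISTA on f(x) = 1*x^2 - 15*x + 2.05*|x|
L = 2, alpha = 0.3043
Iteration 1: beta = 0.0, y = -3.6269 + 0.0*(-3.6269 + 3.6269) = -3.6269
  grad(y) = -22.2538, v = y - alpha*grad = 3.1449
  prox(v) = soft_thresh(3.1449, 0.6238) = 2.5211
Iteration 2: beta = 0.3333, y = 2.5211 + 0.3333*(2.5211 + 3.6269) = 4.5705
  grad(y) = -5.8591, v = y - alpha*grad = 6.3534
  prox(v) = soft_thresh(6.3534, 0.6238) = 5.7296
Iteration 3: beta = 0.5, y = 5.7296 + 0.5*(5.7296 - 2.5211) = 7.3338
  grad(y) = -0.3324, v = y - alpha*grad = 7.4349
  prox(v) = soft_thresh(7.4349, 0.6238) = 6.8111
f(x_3) = 1*6.8111^2 - 15*6.8111 + 2.05*|6.8111| = -41.8126


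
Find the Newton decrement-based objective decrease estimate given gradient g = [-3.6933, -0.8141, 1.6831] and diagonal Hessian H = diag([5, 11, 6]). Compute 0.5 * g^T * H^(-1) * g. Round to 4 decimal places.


Step 1: H is diagonal, so H^(-1) * g = [-0.7387, -0.074, 0.2805].
Step 2: g^T H^(-1) g = sum_i g_i^2 / H_ii
  = (-3.6933)^2/5 + (-0.8141)^2/11 + (1.6831)^2/6
  = 2.7281 + 0.0603 + 0.4721 = 3.2605
Step 3: Objective decrease = 0.5 * g^T H^(-1) g = 1.6302


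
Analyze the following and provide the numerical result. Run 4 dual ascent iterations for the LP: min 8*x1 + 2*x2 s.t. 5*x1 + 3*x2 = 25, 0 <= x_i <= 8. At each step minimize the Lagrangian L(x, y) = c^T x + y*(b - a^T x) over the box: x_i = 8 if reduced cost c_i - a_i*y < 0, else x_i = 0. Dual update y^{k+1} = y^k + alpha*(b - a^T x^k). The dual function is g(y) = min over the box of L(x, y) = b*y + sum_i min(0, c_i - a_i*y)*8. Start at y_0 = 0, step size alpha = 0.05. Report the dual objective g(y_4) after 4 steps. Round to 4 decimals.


Dual ascent for LP: min 8*x1 + 2*x2, 5*x1 + 3*x2 = 25, 0 <= x_i <= 8
Step 1: y^k = 0.0, reduced costs: (8.0, 2.0)
  x^k = (0.0, 0.0), subgradient = b - a^T x = 25.0
  y^{k+1} = 0.0 + 0.05*25.0 = 1.25
Step 2: y^k = 1.25, reduced costs: (1.75, -1.75)
  x^k = (0.0, 8.0), subgradient = b - a^T x = 1.0
  y^{k+1} = 1.25 + 0.05*1.0 = 1.3
Step 3: y^k = 1.3, reduced costs: (1.5, -1.9)
  x^k = (0.0, 8.0), subgradient = b - a^T x = 1.0
  y^{k+1} = 1.3 + 0.05*1.0 = 1.35
Step 4: y^k = 1.35, reduced costs: (1.25, -2.05)
  x^k = (0.0, 8.0), subgradient = b - a^T x = 1.0
  y^{k+1} = 1.35 + 0.05*1.0 = 1.4
Dual objective at y_4 = 1.4: reduced costs (1.0, -2.2), box minimizer x = (0.0, 8.0)
g(y_4) = b*y + (c1 - a1*y)*x1 + (c2 - a2*y)*x2 = 25*1.4 + 1.0*0.0 + (-2.2)*8.0 = 35.0 + 0.0 - 17.6 = 17.4


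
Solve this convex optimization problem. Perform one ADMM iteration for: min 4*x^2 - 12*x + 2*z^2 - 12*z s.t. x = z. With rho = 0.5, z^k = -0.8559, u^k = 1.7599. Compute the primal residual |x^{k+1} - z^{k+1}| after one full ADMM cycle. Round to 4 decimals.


ADMM iteration with rho = 0.5, z^k = -0.8559, u^k = 1.7599
Step 1: x-update.
Minimize 4*x^2 - 12*x + (0.5/2)*(x + 0.8559 + 1.7599)^2
FOC: (2*4 + 0.5)*x = 12 + 0.5*(-0.8559 - 1.7599)
x^{k+1} = 1.2579
Step 2: z-update.
Minimize 2*z^2 - 12*z + (0.5/2)*(1.2579 - z + 1.7599)^2
FOC: (2*2 + 0.5)*z = 12 + 0.5*(1.2579 + 1.7599)
z^{k+1} = 3.002
Step 3: u-update.
u^{k+1} = 1.7599 + 1.2579 - 3.002 = 0.0158
Step 4: Primal residual = |1.2579 - 3.002| = 1.7441


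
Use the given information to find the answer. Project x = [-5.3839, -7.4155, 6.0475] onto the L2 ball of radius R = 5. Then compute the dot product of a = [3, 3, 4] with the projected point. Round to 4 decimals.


Step 1: Compute ||x|| (intermediates to 6 decimals).
||x|| = sqrt((-5.3839)^2 + (-7.4155)^2 + 6.0475^2) = 10.979448
Step 2: Project.
Since ||x|| > R, scale = R/||x|| = 5/10.979448 = 0.455396, proj(x) = scale * x
proj(x) = [-2.451807, -3.376989, 2.754007]
Step 3: Dot product.
a^T * proj(x) = 3*(-2.451807) + 3*(-3.376989) + 4*2.754007 = -6.4704


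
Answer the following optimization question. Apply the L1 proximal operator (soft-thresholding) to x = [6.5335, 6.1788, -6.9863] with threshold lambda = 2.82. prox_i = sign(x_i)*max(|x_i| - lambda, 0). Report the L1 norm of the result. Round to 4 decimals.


Soft-thresholding with lambda = 2.82:
prox(6.5335) = sign(6.5335)*max(|6.5335| - 2.82, 0) = 3.7135
prox(6.1788) = sign(6.1788)*max(|6.1788| - 2.82, 0) = 3.3588
prox(-6.9863) = sign(-6.9863)*max(|-6.9863| - 2.82, 0) = -4.1663
prox(x) = [3.7135, 3.3588, -4.1663]
||prox(x)||_1 = 3.7135 + 3.3588 + 4.1663 = 11.2386


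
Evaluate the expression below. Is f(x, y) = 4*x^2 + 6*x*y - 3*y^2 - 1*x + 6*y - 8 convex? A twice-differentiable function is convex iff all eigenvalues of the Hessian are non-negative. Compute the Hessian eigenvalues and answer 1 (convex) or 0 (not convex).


The Hessian of f(x,y) = 4*x^2 + 6*x*y - 3*y^2 - 1*x + 6*y - 8 is:
H = [[8, 6], [6, -6]]
Trace = 8 - 6 = 2
Determinant = 8*-6 - (6)^2 = -84
Discriminant = (2)^2 - 4*-84 = 340.0
Eigenvalues: lambda_1 = -8.2195, lambda_2 = 10.2195
The function is not convex.

0


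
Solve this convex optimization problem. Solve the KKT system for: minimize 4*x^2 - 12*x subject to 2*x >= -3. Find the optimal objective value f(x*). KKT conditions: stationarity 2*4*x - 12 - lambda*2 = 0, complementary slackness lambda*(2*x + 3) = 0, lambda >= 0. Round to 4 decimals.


Step 1: Try lambda = 0 (constraint inactive).
Stationarity: 2*4*x - 12 = 0
x* = 12/(2*4) = 1.5
Check constraint: 2*1.5 = 3.0 >= -3 -- satisfied.
Step 2: Compute optimal value.
f(x*) = 4*1.5^2 - 12*1.5 = -9.0


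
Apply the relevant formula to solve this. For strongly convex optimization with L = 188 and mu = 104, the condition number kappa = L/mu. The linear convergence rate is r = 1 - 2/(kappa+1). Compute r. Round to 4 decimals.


Step 1: Compute the condition number.
kappa = L/mu = 188/104 = 1.8077
Step 2: Compute the convergence rate.
r = 1 - 2/(kappa + 1) = 1 - 2*mu/(L + mu) = (L - mu)/(L + mu) = 84/292 = 0.2877


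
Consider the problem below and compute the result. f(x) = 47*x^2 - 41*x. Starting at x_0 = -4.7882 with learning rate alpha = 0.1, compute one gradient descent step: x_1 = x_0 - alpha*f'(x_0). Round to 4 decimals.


We compute the gradient at x_0 and apply the update.
f'(x) = 94*x - 41
f'(-4.7882) = 94*-4.7882 - 41 = -491.0908
x_1 = -4.7882 - 0.1*-491.0908 = 44.3209


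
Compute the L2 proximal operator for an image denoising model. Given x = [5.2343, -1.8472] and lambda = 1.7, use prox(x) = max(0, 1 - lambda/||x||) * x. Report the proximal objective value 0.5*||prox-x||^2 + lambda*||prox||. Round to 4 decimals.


Step 1: Compute ||x||.
||x|| = 5.5507
Step 2: Compute scaling factor.
scale = max(0, 1 - 1.7/5.5507) = 0.6937
Step 3: prox(x) = [3.6312, -1.2815]
||prox(x)|| = 3.8507
Step 4: Proximal objective.
0.5*||prox-x||^2 = 1.445
lambda*||prox|| = 6.5462
Total = 7.9912


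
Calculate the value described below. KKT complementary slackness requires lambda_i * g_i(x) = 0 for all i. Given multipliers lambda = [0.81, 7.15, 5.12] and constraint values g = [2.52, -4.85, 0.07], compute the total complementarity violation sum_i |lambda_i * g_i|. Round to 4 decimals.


KKT complementary slackness check:
lambda_1 * g_1 = 0.81 * 2.52 = 2.0412
lambda_2 * g_2 = 7.15 * -4.85 = -34.6775
lambda_3 * g_3 = 5.12 * 0.07 = 0.3584
Total violation = 2.0412 + 34.6775 + 0.3584 = 37.0771


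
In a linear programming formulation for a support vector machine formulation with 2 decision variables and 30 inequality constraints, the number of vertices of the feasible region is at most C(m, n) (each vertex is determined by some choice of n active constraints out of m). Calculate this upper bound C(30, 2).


Each vertex corresponds to some choice of n active constraints out of m, so the number of vertices is at most C(m, n) = m! / (n!(m-n)!).
m = 30, n = 2
Numerator: 30 * 29
Denominator: 2! = 2
C(30, 2) = 435


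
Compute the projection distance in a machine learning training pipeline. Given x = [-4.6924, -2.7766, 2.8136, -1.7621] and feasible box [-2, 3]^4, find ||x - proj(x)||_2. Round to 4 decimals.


Project each component onto [-2, 3].
clip(-4.6924) = -2.0, clip(-2.7766) = -2.0, clip(2.8136) = 2.8136, clip(-1.7621) = -1.7621
Projection = [-2.0, -2.0, 2.8136, -1.7621]
Squared diffs: [7.249, 0.6031, 0.0, 0.0]
Distance = sqrt(7.8521) = 2.8022


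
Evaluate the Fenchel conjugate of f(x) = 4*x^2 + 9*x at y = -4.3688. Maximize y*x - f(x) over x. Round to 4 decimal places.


f*(y) = sup_x {y*x - a*x^2 - b*x} = sup_x {(y-b)*x - a*x^2}
FOC: (y - b) - 2a*x = 0 => x* = (y - b)/(2a)
x* = (-4.3688 - 9)/(2*4) = -1.6711
f*(-4.3688) = (y-b)^2/(4a) = (-4.3688 - 9)^2/(4*4)
= 178.7248/16 = 11.1703


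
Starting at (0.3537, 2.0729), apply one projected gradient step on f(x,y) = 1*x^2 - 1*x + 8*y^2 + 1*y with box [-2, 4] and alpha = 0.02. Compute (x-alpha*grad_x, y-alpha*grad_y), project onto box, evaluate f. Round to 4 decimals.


Step 1: Compute gradient at (0.3537, 2.0729).
grad_x = 2*1*0.3537 - 1 = -0.2926
grad_y = 2*8*2.0729 + 1 = 34.1664
Step 2: Gradient step.
x_raw = 0.3537 - 0.02*-0.2926 = 0.3596
y_raw = 2.0729 - 0.02*34.1664 = 1.3896
Step 3: Project onto [-2, 4].
x_proj = clip(0.3596) = 0.3596
y_proj = clip(1.3896) = 1.3896
Step 4: Evaluate f.
f(0.3596, 1.3896) = 16.6066


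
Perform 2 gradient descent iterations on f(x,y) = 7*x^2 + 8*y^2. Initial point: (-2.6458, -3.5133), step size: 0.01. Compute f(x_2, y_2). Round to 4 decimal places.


Gradient descent on f(x,y) = 7*x^2 + 8*y^2.
Starting point: (-2.6458, -3.5133), alpha = 0.01
Step 1: grad_x = 2*7*-2.6458 = -37.0412, grad_y = 2*8*-3.5133 = -56.2128
  x_1 = -2.6458 - 0.01*-37.0412 = -2.2754
  y_1 = -3.5133 - 0.01*-56.2128 = -2.9512
Step 2: grad_x = 2*7*-2.2754 = -31.8554, grad_y = 2*8*-2.9512 = -47.2188
  x_2 = -2.2754 - 0.01*-31.8554 = -1.9568
  y_2 = -2.9512 - 0.01*-47.2188 = -2.479
f(-1.9568, -2.479) = 7*(-1.9568)^2 + 8*(-2.479)^2 = 75.9673


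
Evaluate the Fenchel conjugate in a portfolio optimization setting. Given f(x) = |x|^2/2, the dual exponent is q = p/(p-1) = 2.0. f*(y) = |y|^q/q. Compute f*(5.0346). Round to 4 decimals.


The conjugate exponent q satisfies 1/p + 1/q = 1.
p = 2, so q = 2/(2 - 1) = 2.0
|y|^q = 5.0346^2.0 = 25.3472
f*(5.0346) = 25.3472 / 2.0 = 12.6736


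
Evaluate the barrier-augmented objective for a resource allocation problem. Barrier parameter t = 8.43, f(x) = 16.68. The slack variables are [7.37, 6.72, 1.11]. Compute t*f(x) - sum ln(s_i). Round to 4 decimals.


Step 1: Compute log-barrier.
ln values: [1.9974, 1.9051, 0.1044]
phi = -(1.9974 + 1.9051 + 0.1044) = -4.0069
Step 2: Compute augmented objective.
t*f(x) = 8.43*16.68 = 140.6124
Total = 140.6124 - 4.0069 = 136.6055


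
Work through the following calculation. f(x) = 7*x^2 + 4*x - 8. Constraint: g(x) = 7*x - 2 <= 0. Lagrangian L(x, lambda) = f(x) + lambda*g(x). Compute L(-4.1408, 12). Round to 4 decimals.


Step 1: Evaluate f(x).
f(-4.1408) = 7*(-4.1408)^2 + 4*(-4.1408) - 8 = 95.4604
Step 2: Evaluate g(x).
g(-4.1408) = 7*-4.1408 - 2 = -30.9856
Step 3: Compute Lagrangian.
L = 95.4604 + 12*-30.9856 = -276.3668


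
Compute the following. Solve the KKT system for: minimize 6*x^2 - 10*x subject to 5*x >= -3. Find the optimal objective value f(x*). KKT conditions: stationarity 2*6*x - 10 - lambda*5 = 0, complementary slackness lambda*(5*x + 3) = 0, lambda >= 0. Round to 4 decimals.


Step 1: Try lambda = 0 (constraint inactive).
Stationarity: 2*6*x - 10 = 0
x* = 10/(2*6) = 5/6 = 0.8333 (rounded; the exact value 5/6 is used below)
Check constraint: 5*0.8333 = 4.1665 >= -3 -- satisfied.
Step 2: Compute optimal value.
f(x*) = 6*(5/6)^2 - 10*(5/6) = -4.1667


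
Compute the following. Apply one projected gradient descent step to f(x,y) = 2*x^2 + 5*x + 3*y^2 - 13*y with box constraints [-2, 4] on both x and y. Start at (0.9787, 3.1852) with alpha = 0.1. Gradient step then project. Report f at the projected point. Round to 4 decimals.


Step 1: Compute gradient at (0.9787, 3.1852).
grad_x = 2*2*0.9787 + 5 = 8.9148
grad_y = 2*3*3.1852 - 13 = 6.1112
Step 2: Gradient step.
x_raw = 0.9787 - 0.1*8.9148 = 0.0872
y_raw = 3.1852 - 0.1*6.1112 = 2.5741
Step 3: Project onto [-2, 4].
x_proj = clip(0.0872) = 0.0872
y_proj = clip(2.5741) = 2.5741
Step 4: Evaluate f.
f(0.0872, 2.5741) = -13.1341


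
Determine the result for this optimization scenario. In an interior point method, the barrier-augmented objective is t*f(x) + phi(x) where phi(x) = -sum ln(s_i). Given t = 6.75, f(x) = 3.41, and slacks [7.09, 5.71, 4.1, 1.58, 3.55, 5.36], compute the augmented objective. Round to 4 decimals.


Step 1: Compute log-barrier.
ln values: [1.9587, 1.7422, 1.411, 0.4574, 1.2669, 1.679]
phi = -(1.9587 + 1.7422 + 1.411 + 0.4574 + 1.2669 + 1.679) = -8.5152
Step 2: Compute augmented objective.
t*f(x) = 6.75*3.41 = 23.0175
Total = 23.0175 - 8.5152 = 14.5023


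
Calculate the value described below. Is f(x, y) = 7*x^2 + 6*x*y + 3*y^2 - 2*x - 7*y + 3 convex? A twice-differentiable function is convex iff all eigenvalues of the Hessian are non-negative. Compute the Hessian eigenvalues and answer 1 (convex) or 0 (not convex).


The Hessian of f(x,y) = 7*x^2 + 6*x*y + 3*y^2 - 2*x - 7*y + 3 is:
H = [[14, 6], [6, 6]]
Trace = 14 + 6 = 20
Determinant = 14*6 - (6)^2 = 48
Discriminant = (20)^2 - 4*48 = 208.0
Eigenvalues: lambda_1 = 2.7889, lambda_2 = 17.2111
The function is convex.

1


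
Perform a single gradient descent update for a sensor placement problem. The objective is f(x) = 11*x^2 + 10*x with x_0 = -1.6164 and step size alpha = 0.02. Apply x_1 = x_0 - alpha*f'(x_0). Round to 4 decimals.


We compute the gradient at x_0 and apply the update.
f'(x) = 22*x + 10
f'(-1.6164) = 22*-1.6164 + 10 = -25.5608
x_1 = -1.6164 - 0.02*-25.5608 = -1.1052


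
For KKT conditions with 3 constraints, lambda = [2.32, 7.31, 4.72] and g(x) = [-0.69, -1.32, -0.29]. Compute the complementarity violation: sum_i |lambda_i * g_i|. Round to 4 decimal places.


KKT complementary slackness check:
lambda_1 * g_1 = 2.32 * -0.69 = -1.6008
lambda_2 * g_2 = 7.31 * -1.32 = -9.6492
lambda_3 * g_3 = 4.72 * -0.29 = -1.3688
Total violation = 1.6008 + 9.6492 + 1.3688 = 12.6188


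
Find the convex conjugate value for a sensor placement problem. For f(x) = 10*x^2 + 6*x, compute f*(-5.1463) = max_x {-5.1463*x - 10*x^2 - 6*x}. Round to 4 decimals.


f*(y) = sup_x {y*x - a*x^2 - b*x} = sup_x {(y-b)*x - a*x^2}
FOC: (y - b) - 2a*x = 0 => x* = (y - b)/(2a)
x* = (-5.1463 - 6)/(2*10) = -0.5573
f*(-5.1463) = (y-b)^2/(4a) = (-5.1463 - 6)^2/(4*10)
= 124.24/40 = 3.106


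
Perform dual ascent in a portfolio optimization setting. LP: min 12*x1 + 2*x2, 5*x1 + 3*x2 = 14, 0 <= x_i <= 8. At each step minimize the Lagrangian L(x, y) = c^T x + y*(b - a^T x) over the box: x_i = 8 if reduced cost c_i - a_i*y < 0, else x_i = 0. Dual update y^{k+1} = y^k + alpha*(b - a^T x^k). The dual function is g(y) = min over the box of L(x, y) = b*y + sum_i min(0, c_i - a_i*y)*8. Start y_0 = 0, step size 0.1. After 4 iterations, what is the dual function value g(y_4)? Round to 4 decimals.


Dual ascent for LP: min 12*x1 + 2*x2, 5*x1 + 3*x2 = 14, 0 <= x_i <= 8
Step 1: y^k = 0.0, reduced costs: (12.0, 2.0)
  x^k = (0.0, 0.0), subgradient = b - a^T x = 14.0
  y^{k+1} = 0.0 + 0.1*14.0 = 1.4
Step 2: y^k = 1.4, reduced costs: (5.0, -2.2)
  x^k = (0.0, 8.0), subgradient = b - a^T x = -10.0
  y^{k+1} = 1.4 + 0.1*-10.0 = 0.4
Step 3: y^k = 0.4, reduced costs: (10.0, 0.8)
  x^k = (0.0, 0.0), subgradient = b - a^T x = 14.0
  y^{k+1} = 0.4 + 0.1*14.0 = 1.8
Step 4: y^k = 1.8, reduced costs: (3.0, -3.4)
  x^k = (0.0, 8.0), subgradient = b - a^T x = -10.0
  y^{k+1} = 1.8 + 0.1*-10.0 = 0.8
Dual objective at y_4 = 0.8: reduced costs (8.0, -0.4), box minimizer x = (0.0, 8.0)
g(y_4) = b*y + (c1 - a1*y)*x1 + (c2 - a2*y)*x2 = 14*0.8 + 8.0*0.0 + (-0.4)*8.0 = 11.2 + 0.0 - 3.2 = 8.0


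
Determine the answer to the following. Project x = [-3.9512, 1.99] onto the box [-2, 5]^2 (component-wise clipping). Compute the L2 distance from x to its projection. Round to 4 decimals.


Project each component onto [-2, 5].
clip(-3.9512) = -2.0, clip(1.99) = 1.99
Projection = [-2.0, 1.99]
Squared diffs: [3.8072, 0.0]
Distance = sqrt(3.8072) = 1.9512


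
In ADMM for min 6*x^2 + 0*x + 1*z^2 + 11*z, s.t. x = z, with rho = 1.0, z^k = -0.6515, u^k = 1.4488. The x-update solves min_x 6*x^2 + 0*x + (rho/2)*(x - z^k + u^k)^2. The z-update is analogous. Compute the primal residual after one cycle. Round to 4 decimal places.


ADMM iteration with rho = 1.0, z^k = -0.6515, u^k = 1.4488
Step 1: x-update.
Minimize 6*x^2 + 0*x + (1.0/2)*(x + 0.6515 + 1.4488)^2
FOC: (2*6 + 1.0)*x = 0 + 1.0*(-0.6515 - 1.4488)
x^{k+1} = -0.1616
Step 2: z-update.
Minimize 1*z^2 + 11*z + (1.0/2)*(-0.1616 - z + 1.4488)^2
FOC: (2*1 + 1.0)*z = -11 + 1.0*(-0.1616 + 1.4488)
z^{k+1} = -3.2376
Step 3: u-update.
u^{k+1} = 1.4488 - 0.1616 + 3.2376 = 4.5248
Step 4: Primal residual = |-0.1616 + 3.2376| = 3.076


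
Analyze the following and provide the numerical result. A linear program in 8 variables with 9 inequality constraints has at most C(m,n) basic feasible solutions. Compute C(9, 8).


Each vertex corresponds to some choice of n active constraints out of m, so the number of vertices is at most C(m, n) = m! / (n!(m-n)!).
m = 9, n = 8
Numerator: 9 * 8 * 7 * 6 * 5 * 4 * 3 * 2
Denominator: 8! = 40320
C(9, 8) = 9


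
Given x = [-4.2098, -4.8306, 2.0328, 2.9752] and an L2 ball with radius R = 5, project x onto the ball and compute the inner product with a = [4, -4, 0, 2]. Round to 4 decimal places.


Step 1: Compute ||x|| (intermediates to 6 decimals).
||x|| = sqrt((-4.2098)^2 + (-4.8306)^2 + 2.0328^2 + 2.9752^2) = 7.351272
Step 2: Project.
Since ||x|| > R, scale = R/||x|| = 5/7.351272 = 0.680154, proj(x) = scale * x
proj(x) = [-2.863312, -3.285552, 1.382617, 2.023594]
Step 3: Dot product.
a^T * proj(x) = 4*(-2.863312) - 4*(-3.285552) + 0*1.382617 + 2*2.023594 = 5.7361


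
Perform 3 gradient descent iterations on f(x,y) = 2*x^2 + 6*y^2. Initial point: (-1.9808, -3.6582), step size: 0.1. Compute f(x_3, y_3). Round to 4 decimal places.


Gradient descent on f(x,y) = 2*x^2 + 6*y^2.
Starting point: (-1.9808, -3.6582), alpha = 0.1
Step 1: grad_x = 2*2*-1.9808 = -7.9232, grad_y = 2*6*-3.6582 = -43.8984
  x_1 = -1.9808 - 0.1*-7.9232 = -1.1885
  y_1 = -3.6582 - 0.1*-43.8984 = 0.7316
Step 2: grad_x = 2*2*-1.1885 = -4.7539, grad_y = 2*6*0.7316 = 8.7797
  x_2 = -1.1885 - 0.1*-4.7539 = -0.7131
  y_2 = 0.7316 - 0.1*8.7797 = -0.1463
Step 3: grad_x = 2*2*-0.7131 = -2.8524, grad_y = 2*6*-0.1463 = -1.7559
  x_3 = -0.7131 - 0.1*-2.8524 = -0.4279
  y_3 = -0.1463 - 0.1*-1.7559 = 0.0293
f(-0.4279, 0.0293) = 2*(-0.4279)^2 + 6*0.0293^2 = 0.3713


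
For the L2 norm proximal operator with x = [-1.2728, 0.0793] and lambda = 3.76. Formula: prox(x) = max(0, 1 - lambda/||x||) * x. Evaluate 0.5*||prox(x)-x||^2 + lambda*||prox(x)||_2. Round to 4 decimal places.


Step 1: Compute ||x||.
||x|| = 1.2753
Step 2: Compute scaling factor.
scale = max(0, 1 - 3.76/1.2753) = 0.0
Step 3: prox(x) = [-0.0, 0.0]
||prox(x)|| = 0.0
Step 4: Proximal objective.
0.5*||prox-x||^2 = 0.8132
lambda*||prox|| = 0.0
Total = 0.8132


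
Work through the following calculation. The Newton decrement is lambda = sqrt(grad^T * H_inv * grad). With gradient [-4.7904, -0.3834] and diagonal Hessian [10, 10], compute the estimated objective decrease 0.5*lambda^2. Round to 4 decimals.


Step 1: H is diagonal, so H^(-1) * g = [-0.479, -0.0383].
Step 2: g^T H^(-1) g = sum_i g_i^2 / H_ii
  = (-4.7904)^2/10 + (-0.3834)^2/10
  = 2.2948 + 0.0147 = 2.3095
Step 3: Objective decrease = 0.5 * g^T H^(-1) g = 1.1547


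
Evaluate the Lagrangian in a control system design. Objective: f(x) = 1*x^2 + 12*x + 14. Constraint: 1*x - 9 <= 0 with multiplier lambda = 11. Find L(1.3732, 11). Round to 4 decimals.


Step 1: Evaluate f(x).
f(1.3732) = 1*1.3732^2 + 12*1.3732 + 14 = 32.3641
Step 2: Evaluate g(x).
g(1.3732) = 1*1.3732 - 9 = -7.6268
Step 3: Compute Lagrangian.
L = 32.3641 + 11*-7.6268 = -51.5307


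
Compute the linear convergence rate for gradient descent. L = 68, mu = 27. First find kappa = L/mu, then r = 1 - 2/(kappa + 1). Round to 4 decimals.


Step 1: Compute the condition number.
kappa = L/mu = 68/27 = 2.5185
Step 2: Compute the convergence rate.
r = 1 - 2/(kappa + 1) = 1 - 2*mu/(L + mu) = (L - mu)/(L + mu) = 41/95 = 0.4316


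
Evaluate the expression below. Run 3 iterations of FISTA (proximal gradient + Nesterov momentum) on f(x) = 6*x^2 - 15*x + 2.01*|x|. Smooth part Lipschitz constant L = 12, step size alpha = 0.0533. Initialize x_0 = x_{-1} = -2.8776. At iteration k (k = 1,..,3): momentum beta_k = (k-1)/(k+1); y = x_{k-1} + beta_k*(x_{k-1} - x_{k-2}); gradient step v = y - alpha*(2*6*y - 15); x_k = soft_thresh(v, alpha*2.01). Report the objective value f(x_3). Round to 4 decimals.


FISTA on f(x) = 6*x^2 - 15*x + 2.01*|x|
L = 12, alpha = 0.0533
Iteration 1: beta = 0.0, y = -2.8776 + 0.0*(-2.8776 + 2.8776) = -2.8776
  grad(y) = -49.5312, v = y - alpha*grad = -0.2376
  prox(v) = soft_thresh(-0.2376, 0.1071) = -0.1305
Iteration 2: beta = 0.3333, y = -0.1305 + 0.3333*(-0.1305 + 2.8776) = 0.7853
  grad(y) = -5.5769, v = y - alpha*grad = 1.0825
  prox(v) = soft_thresh(1.0825, 0.1071) = 0.9754
Iteration 3: beta = 0.5, y = 0.9754 + 0.5*(0.9754 + 0.1305) = 1.5283
  grad(y) = 3.3395, v = y - alpha*grad = 1.3503
  prox(v) = soft_thresh(1.3503, 0.1071) = 1.2432
f(x_3) = 6*1.2432^2 - 15*1.2432 + 2.01*|1.2432| = -6.876


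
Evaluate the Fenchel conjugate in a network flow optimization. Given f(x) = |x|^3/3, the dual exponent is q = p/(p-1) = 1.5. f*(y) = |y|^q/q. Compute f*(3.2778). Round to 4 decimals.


The conjugate exponent q satisfies 1/p + 1/q = 1.
p = 3, so q = 3/(3 - 1) = 1.5
|y|^q = 3.2778^1.5 = 5.9344
f*(3.2778) = 5.9344 / 1.5 = 3.9562


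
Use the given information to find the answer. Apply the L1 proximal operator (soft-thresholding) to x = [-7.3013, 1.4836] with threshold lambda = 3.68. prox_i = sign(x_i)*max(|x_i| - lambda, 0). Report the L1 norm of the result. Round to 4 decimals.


Soft-thresholding with lambda = 3.68:
prox(-7.3013) = sign(-7.3013)*max(|-7.3013| - 3.68, 0) = -3.6213
prox(1.4836) = sign(1.4836)*max(|1.4836| - 3.68, 0) = 0.0
prox(x) = [-3.6213, 0.0]
||prox(x)||_1 = 3.6213 + 0.0 = 3.6213


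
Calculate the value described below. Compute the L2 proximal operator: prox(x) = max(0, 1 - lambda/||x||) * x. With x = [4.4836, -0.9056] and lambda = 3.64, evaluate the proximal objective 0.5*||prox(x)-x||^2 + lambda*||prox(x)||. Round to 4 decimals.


Step 1: Compute ||x||.
||x|| = 4.5741
Step 2: Compute scaling factor.
scale = max(0, 1 - 3.64/4.5741) = 0.2042
Step 3: prox(x) = [0.9157, -0.1849]
||prox(x)|| = 0.9341
Step 4: Proximal objective.
0.5*||prox-x||^2 = 6.6248
lambda*||prox|| = 3.4001
Total = 10.0251


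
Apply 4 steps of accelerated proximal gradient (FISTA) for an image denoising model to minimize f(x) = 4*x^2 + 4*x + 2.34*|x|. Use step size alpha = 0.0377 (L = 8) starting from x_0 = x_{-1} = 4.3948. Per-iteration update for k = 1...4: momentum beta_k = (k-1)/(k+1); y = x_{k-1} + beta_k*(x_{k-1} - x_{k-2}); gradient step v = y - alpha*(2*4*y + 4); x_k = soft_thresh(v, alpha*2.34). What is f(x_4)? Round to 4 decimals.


FISTA on f(x) = 4*x^2 + 4*x + 2.34*|x|
L = 8, alpha = 0.0377
Iteration 1: beta = 0.0, y = 4.3948 + 0.0*(4.3948 - 4.3948) = 4.3948
  grad(y) = 39.1584, v = y - alpha*grad = 2.9185
  prox(v) = soft_thresh(2.9185, 0.0882) = 2.8303
Iteration 2: beta = 0.3333, y = 2.8303 + 0.3333*(2.8303 - 4.3948) = 2.3088
  grad(y) = 22.4705, v = y - alpha*grad = 1.4617
  prox(v) = soft_thresh(1.4617, 0.0882) = 1.3735
Iteration 3: beta = 0.5, y = 1.3735 + 0.5*(1.3735 - 2.8303) = 0.645
  grad(y) = 9.1602, v = y - alpha*grad = 0.2997
  prox(v) = soft_thresh(0.2997, 0.0882) = 0.2115
Iteration 4: beta = 0.6, y = 0.2115 + 0.6*(0.2115 - 1.3735) = -0.4857
  grad(y) = 0.1142, v = y - alpha*grad = -0.49
  prox(v) = soft_thresh(-0.49, 0.0882) = -0.4018
f(x_4) = 4*(-0.4018)^2 + 4*(-0.4018) + 2.34*|-0.4018| = -0.0212


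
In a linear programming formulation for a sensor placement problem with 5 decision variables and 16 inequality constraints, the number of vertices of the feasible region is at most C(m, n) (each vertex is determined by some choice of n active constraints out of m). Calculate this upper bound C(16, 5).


Each vertex corresponds to some choice of n active constraints out of m, so the number of vertices is at most C(m, n) = m! / (n!(m-n)!).
m = 16, n = 5
Numerator: 16 * 15 * 14 * 13 * 12
Denominator: 5! = 120
C(16, 5) = 4368


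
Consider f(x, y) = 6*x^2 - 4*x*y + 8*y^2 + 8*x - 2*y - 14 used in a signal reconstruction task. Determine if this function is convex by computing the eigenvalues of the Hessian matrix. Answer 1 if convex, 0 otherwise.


The Hessian of f(x,y) = 6*x^2 - 4*x*y + 8*y^2 + 8*x - 2*y - 14 is:
H = [[12, -4], [-4, 16]]
Trace = 12 + 16 = 28
Determinant = 12*16 - (-4)^2 = 176
Discriminant = (28)^2 - 4*176 = 80.0
Eigenvalues: lambda_1 = 9.5279, lambda_2 = 18.4721
The function is convex.

1


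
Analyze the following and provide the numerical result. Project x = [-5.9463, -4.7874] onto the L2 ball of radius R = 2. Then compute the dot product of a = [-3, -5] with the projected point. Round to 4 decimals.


Step 1: Compute ||x|| (intermediates to 6 decimals).
||x|| = sqrt((-5.9463)^2 + (-4.7874)^2) = 7.633982
Step 2: Project.
Since ||x|| > R, scale = R/||x|| = 2/7.633982 = 0.261986, proj(x) = scale * x
proj(x) = [-1.557847, -1.254232]
Step 3: Dot product.
a^T * proj(x) = -3*(-1.557847) - 5*(-1.254232) = 10.9447


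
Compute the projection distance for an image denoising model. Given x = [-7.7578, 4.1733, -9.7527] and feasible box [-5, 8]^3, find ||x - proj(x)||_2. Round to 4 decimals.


Project each component onto [-5, 8].
clip(-7.7578) = -5.0, clip(4.1733) = 4.1733, clip(-9.7527) = -5.0
Projection = [-5.0, 4.1733, -5.0]
Squared diffs: [7.6055, 0.0, 22.5882]
Distance = sqrt(30.1937) = 5.4949
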